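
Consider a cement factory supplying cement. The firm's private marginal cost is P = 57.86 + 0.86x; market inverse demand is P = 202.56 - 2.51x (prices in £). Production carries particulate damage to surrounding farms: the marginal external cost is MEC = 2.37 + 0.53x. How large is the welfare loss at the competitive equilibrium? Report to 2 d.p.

DWL = £80.94

Market equilibrium (private): 57.86 + 0.86x = 202.56 - 2.51x → x_m = 42.9377.
Social marginal cost = private MC + MEC = 60.23 + 1.39x.
Set SMC = demand: 60.23 + 1.39x = 202.56 - 2.51x → x* = 36.4949.
The loss is the area between SMC and demand from x* to x_m; with linear curves that's a triangle of height MEC(x_m).
DWL = ½ × 6.4428 × 25.1270 = 80.9441.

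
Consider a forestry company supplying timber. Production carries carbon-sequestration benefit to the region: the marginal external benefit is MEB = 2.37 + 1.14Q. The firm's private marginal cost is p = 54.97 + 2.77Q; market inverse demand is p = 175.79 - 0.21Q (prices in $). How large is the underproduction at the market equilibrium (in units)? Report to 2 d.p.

26.41 units

Market equilibrium (private): 54.97 + 2.77Q = 175.79 - 0.21Q → Q_m = 40.5436.
Social marginal cost = private MC − MEB = 52.60 + 1.63Q.
Set SMC = demand: 52.60 + 1.63Q = 175.79 - 0.21Q → Q* = 66.9511.
Gap = |40.5436 − 66.9511| = 26.4075.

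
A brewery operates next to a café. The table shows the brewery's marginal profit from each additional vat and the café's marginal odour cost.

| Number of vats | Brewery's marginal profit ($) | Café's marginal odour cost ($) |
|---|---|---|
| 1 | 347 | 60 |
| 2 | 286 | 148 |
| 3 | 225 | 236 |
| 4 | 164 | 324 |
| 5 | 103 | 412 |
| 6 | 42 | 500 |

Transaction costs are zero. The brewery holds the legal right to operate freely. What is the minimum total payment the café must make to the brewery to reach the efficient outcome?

Left alone the brewery would choose level 6 (marginal profit stays positive).
Efficient level: k* = 2 (marginal profit ≥ marginal odour cost through 2).
The café must at least cover the brewery's forgone profit from cutting 6→2: 225 + 164 + 103 + 42 = 534.

$534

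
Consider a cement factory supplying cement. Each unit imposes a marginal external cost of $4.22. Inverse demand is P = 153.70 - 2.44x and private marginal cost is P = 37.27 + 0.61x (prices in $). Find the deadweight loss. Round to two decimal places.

Market equilibrium (private): 37.27 + 0.61x = 153.70 - 2.44x → x_m = 38.1738.
Social marginal cost = private MC + MEC = 41.49 + 0.61x.
Set SMC = demand: 41.49 + 0.61x = 153.70 - 2.44x → x* = 36.7902.
Height of the DWL triangle at x_m is SMC(x_m) − demand(x_m) = MEC(x_m) = 4.2200.
DWL = ½ × 1.3836 × 4.2200 = 2.9194.

DWL = $2.92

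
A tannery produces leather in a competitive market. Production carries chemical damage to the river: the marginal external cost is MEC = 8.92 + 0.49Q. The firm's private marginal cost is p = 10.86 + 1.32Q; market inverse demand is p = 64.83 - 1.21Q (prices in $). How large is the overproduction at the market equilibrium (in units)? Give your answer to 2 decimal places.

6.41 units

Market equilibrium (private): 10.86 + 1.32Q = 64.83 - 1.21Q → Q_m = 21.3320.
Social marginal cost = private MC + MEC = 19.78 + 1.81Q.
Set SMC = demand: 19.78 + 1.81Q = 64.83 - 1.21Q → Q* = 14.9172.
Gap = |21.3320 − 14.9172| = 6.4148.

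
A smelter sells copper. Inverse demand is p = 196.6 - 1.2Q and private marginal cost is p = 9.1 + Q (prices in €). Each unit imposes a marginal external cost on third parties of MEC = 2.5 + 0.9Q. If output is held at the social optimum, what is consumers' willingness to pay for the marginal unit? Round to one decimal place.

Social marginal cost = private MC + MEC = 11.6 + 1.9Q.
Set SMC = demand: 11.6 + 1.9Q = 196.6 - 1.2Q → Q* = 59.6774.
Consumer price on the demand curve at Q*: 196.6 − 1.2×59.6774 = 124.9871.

P = €125.0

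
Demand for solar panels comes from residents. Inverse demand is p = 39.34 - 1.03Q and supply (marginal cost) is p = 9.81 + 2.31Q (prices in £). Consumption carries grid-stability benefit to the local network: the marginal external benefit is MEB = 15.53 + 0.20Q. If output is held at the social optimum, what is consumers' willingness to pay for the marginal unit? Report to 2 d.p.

P = £24.56

Social marginal benefit = demand + MEB = 54.87 - 0.83Q.
Set SMB = MC: 54.87 - 0.83Q = 9.81 + 2.31Q → Q* = 14.3503.
Consumer price on the demand curve at Q*: 39.34 − 1.03×14.3503 = 24.5592.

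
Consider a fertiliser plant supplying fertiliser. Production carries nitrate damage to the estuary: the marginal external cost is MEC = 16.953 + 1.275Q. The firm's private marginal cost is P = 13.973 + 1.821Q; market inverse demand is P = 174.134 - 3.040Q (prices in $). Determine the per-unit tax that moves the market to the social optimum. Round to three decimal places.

tax = $46.710 per unit

Social marginal cost = private MC + MEC = 30.926 + 3.096Q.
Set SMC = demand: 30.926 + 3.096Q = 174.134 - 3.040Q → Q* = 23.3390.
The Pigouvian tax equals MEC at Q*: 16.953 + 1.275×23.3390 = 46.7102.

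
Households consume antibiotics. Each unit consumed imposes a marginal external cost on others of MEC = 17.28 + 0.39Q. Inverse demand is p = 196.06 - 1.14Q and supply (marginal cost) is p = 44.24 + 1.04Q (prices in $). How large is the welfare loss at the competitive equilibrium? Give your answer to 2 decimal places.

DWL = $384.23

Market equilibrium (private): 44.24 + 1.04Q = 196.06 - 1.14Q → Q_m = 69.6422.
Social marginal benefit = demand − MEC = 178.78 - 1.53Q.
Set SMB = MC: 178.78 - 1.53Q = 44.24 + 1.04Q → Q* = 52.3502.
Height of the DWL triangle at Q_m is MC(Q_m) − SMB(Q_m) = MEC(Q_m) = 44.4405.
DWL = ½ × 17.2920 × 44.4405 = 384.2326.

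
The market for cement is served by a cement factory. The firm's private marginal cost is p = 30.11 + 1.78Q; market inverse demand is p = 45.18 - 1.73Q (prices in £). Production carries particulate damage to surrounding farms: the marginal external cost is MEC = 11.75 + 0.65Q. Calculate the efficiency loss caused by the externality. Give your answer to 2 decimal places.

DWL = £25.41

Market equilibrium (private): 30.11 + 1.78Q = 45.18 - 1.73Q → Q_m = 4.2934.
Social marginal cost = private MC + MEC = 41.86 + 2.43Q.
Set SMC = demand: 41.86 + 2.43Q = 45.18 - 1.73Q → Q* = 0.7981.
Between Q* and Q_m the wedge SMC − demand runs linearly from 0 to MEC(Q_m), so the loss is a triangle.
DWL = ½ × 3.4953 × 14.5407 = 25.4121.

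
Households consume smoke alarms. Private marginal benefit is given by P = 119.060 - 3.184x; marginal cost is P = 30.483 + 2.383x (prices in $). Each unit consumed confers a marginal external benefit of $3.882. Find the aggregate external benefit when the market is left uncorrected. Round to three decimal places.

$61.767

Market equilibrium (private): 30.483 + 2.383x = 119.060 - 3.184x → x_m = 15.9111.
Total external benefit = MEB × x_m = 3.882 × 15.9111 = 61.7669.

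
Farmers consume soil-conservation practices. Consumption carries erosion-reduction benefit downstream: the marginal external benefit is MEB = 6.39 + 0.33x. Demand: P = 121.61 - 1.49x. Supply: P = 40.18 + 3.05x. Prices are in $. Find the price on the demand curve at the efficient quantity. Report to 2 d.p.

P = $90.53

Social marginal benefit = demand + MEB = 128.00 - 1.16x.
Set SMB = MC: 128.00 - 1.16x = 40.18 + 3.05x → x* = 20.8599.
Consumer price on the demand curve at x*: 121.61 − 1.49×20.8599 = 90.5287.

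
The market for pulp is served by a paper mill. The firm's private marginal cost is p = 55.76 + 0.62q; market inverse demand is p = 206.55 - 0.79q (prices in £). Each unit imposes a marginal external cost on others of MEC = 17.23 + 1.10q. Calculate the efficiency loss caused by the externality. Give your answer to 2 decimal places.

Market equilibrium (private): 55.76 + 0.62q = 206.55 - 0.79q → q_m = 106.9433.
Social marginal cost = private MC + MEC = 72.99 + 1.72q.
Set SMC = demand: 72.99 + 1.72q = 206.55 - 0.79q → q* = 53.2112.
The loss is the area between SMC and demand from q* to q_m; with linear curves that's a triangle of height MEC(q_m).
DWL = ½ × 53.7321 × 134.8676 = 3623.3597.

DWL = £3623.36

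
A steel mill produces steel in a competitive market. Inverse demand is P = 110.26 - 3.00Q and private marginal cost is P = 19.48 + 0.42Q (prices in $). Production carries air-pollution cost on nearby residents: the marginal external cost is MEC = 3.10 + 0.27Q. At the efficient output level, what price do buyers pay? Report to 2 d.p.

P = $38.98

Social marginal cost = private MC + MEC = 22.58 + 0.69Q.
Set SMC = demand: 22.58 + 0.69Q = 110.26 - 3.00Q → Q* = 23.7615.
Consumer price on the demand curve at Q*: 110.26 − 3.00×23.7615 = 38.9755.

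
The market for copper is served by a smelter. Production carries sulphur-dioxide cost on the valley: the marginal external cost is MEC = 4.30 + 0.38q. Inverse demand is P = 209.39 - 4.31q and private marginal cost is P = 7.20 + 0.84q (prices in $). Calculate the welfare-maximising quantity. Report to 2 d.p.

Social marginal cost = private MC + MEC = 11.50 + 1.22q.
Set SMC = demand: 11.50 + 1.22q = 209.39 - 4.31q → q* = 35.7848.

q* = 35.78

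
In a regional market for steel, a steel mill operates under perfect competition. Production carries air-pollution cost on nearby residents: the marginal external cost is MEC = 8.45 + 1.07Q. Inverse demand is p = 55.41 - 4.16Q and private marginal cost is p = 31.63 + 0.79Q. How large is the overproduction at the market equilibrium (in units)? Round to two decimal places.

Market equilibrium (private): 31.63 + 0.79Q = 55.41 - 4.16Q → Q_m = 4.8040.
Social marginal cost = private MC + MEC = 40.08 + 1.86Q.
Set SMC = demand: 40.08 + 1.86Q = 55.41 - 4.16Q → Q* = 2.5465.
Gap = |4.8040 − 2.5465| = 2.2575.

2.26 units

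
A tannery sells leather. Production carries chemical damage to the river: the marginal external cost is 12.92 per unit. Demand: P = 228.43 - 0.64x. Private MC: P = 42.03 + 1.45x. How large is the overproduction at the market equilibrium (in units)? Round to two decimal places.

Market equilibrium (private): 42.03 + 1.45x = 228.43 - 0.64x → x_m = 89.1866.
Social marginal cost = private MC + MEC = 54.95 + 1.45x.
Set SMC = demand: 54.95 + 1.45x = 228.43 - 0.64x → x* = 83.0048.
Gap = |89.1866 − 83.0048| = 6.1818.

6.18 units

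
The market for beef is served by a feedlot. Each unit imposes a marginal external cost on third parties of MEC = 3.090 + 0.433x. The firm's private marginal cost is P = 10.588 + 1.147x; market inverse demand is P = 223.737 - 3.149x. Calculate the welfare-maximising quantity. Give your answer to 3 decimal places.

Social marginal cost = private MC + MEC = 13.678 + 1.580x.
Set SMC = demand: 13.678 + 1.580x = 223.737 - 3.149x → x* = 44.4193.

x* = 44.419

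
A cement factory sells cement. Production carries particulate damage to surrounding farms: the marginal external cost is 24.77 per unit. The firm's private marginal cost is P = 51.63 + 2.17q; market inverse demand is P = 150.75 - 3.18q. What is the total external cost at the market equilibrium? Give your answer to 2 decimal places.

458.92

Market equilibrium (private): 51.63 + 2.17q = 150.75 - 3.18q → q_m = 18.5271.
Total external cost = MEC × q_m = 24.77 × 18.5271 = 458.9163.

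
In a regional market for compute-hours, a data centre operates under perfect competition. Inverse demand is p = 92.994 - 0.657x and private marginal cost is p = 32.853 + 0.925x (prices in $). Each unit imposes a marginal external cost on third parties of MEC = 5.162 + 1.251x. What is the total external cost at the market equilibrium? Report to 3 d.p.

$1100.211

Market equilibrium (private): 32.853 + 0.925x = 92.994 - 0.657x → x_m = 38.0158.
Total external cost = ∫₀^{x_m} (5.162 + 1.251x) dx = 5.162×38.0158 + ½×1.251×38.0158² = 1100.2108.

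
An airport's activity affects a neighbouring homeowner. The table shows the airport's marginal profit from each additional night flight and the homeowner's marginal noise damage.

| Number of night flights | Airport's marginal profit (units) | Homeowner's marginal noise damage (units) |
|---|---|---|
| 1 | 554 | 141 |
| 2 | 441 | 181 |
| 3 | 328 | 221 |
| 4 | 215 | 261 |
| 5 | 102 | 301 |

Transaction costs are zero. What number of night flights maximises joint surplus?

Bargaining reaches the level where marginal profit last exceeds marginal noise damage.
That holds through level 3 (328 ≥ 221) but not at 4 (215 < 261).

3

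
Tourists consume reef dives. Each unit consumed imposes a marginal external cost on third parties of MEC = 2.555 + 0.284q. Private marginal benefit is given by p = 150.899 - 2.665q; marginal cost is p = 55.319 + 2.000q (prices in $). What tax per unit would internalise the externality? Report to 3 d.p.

tax = $7.893 per unit

Social marginal benefit = demand − MEC = 148.344 - 2.949q.
Set SMB = MC: 148.344 - 2.949q = 55.319 + 2.000q → q* = 18.7967.
The Pigouvian tax equals MEC at q*: 2.555 + 0.284×18.7967 = 7.8933.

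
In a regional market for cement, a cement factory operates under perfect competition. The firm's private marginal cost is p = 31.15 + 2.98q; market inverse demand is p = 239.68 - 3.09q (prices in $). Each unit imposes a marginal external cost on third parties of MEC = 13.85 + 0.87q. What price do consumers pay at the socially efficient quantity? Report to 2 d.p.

Social marginal cost = private MC + MEC = 45.00 + 3.85q.
Set SMC = demand: 45.00 + 3.85q = 239.68 - 3.09q → q* = 28.0519.
Consumer price on the demand curve at q*: 239.68 − 3.09×28.0519 = 152.9996.

P = $153.00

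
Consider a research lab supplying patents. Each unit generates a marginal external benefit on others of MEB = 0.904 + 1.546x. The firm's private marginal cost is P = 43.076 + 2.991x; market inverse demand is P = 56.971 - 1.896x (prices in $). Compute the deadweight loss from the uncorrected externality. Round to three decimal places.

Market equilibrium (private): 43.076 + 2.991x = 56.971 - 1.896x → x_m = 2.8433.
Social marginal cost = private MC − MEB = 42.172 + 1.445x.
Set SMC = demand: 42.172 + 1.445x = 56.971 - 1.896x → x* = 4.4295.
The loss is the area between SMC and demand from x* to x_m; with linear curves that's a triangle of height MEB(x_m).
DWL = ½ × 1.5862 × 5.2997 = 4.2032.

DWL = $4.203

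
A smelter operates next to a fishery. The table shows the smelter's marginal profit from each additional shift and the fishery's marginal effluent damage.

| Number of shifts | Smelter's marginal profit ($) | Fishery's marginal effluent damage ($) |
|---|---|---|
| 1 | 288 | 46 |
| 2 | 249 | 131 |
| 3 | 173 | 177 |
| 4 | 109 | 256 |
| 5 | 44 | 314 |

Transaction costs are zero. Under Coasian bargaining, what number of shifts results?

Bargaining reaches the level where marginal profit last exceeds marginal effluent damage.
That holds through level 2 (249 ≥ 131) but not at 3 (173 < 177).

2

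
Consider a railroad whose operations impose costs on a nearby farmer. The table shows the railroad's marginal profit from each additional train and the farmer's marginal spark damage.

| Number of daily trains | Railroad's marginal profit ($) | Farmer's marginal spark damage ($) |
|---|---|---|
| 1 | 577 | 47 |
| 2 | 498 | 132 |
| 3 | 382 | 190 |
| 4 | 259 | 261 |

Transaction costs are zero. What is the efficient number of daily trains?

Bargaining reaches the level where marginal profit last exceeds marginal spark damage.
That holds through level 3 (382 ≥ 190) but not at 4 (259 < 261).

3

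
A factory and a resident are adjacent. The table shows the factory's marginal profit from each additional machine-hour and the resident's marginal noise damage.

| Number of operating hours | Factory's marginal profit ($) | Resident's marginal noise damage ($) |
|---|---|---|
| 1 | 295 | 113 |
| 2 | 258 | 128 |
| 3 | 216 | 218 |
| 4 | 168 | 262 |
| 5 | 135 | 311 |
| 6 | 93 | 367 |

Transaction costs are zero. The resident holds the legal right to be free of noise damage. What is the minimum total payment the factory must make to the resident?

Efficient level: marginal profit ≥ marginal noise damage through level 2, so k* = 2.
With the resident holding the right, the factory must at least compensate total damage at k*: 113 + 128 = 241.

$241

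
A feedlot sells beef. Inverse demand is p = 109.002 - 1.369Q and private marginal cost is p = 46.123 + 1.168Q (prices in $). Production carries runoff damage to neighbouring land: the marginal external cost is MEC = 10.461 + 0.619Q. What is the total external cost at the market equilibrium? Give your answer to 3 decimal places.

Market equilibrium (private): 46.123 + 1.168Q = 109.002 - 1.369Q → Q_m = 24.7848.
Total external cost = ∫₀^{Q_m} (10.461 + 0.619Q) dQ = 10.461×24.7848 + ½×0.619×24.7848² = 449.3954.

$449.395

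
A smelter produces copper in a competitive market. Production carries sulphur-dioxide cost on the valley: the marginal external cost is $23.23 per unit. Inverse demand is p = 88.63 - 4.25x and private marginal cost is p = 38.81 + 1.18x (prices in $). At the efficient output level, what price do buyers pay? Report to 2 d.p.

P = $67.82

Social marginal cost = private MC + MEC = 62.04 + 1.18x.
Set SMC = demand: 62.04 + 1.18x = 88.63 - 4.25x → x* = 4.8969.
Consumer price on the demand curve at x*: 88.63 − 4.25×4.8969 = 67.8182.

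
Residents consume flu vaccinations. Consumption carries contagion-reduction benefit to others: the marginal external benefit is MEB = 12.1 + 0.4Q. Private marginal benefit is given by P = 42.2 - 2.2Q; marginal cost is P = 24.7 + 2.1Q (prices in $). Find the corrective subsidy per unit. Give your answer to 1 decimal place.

subsidy = $15.1 per unit

Social marginal benefit = demand + MEB = 54.3 - 1.8Q.
Set SMB = MC: 54.3 - 1.8Q = 24.7 + 2.1Q → Q* = 7.5897.
The Pigouvian subsidy equals MEB at Q*: 12.1 + 0.4×7.5897 = 15.1359.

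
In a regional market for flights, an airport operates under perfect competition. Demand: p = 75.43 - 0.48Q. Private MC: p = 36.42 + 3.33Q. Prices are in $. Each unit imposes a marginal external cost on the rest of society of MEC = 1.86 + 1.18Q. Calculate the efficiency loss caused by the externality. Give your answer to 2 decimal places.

DWL = $19.48

Market equilibrium (private): 36.42 + 3.33Q = 75.43 - 0.48Q → Q_m = 10.2388.
Social marginal cost = private MC + MEC = 38.28 + 4.51Q.
Set SMC = demand: 38.28 + 4.51Q = 75.43 - 0.48Q → Q* = 7.4449.
The welfare-loss triangle has base |Q_m − Q*| and height MEC(Q_m) (the vertical gap between SMC and demand is zero at Q* and MEC at Q_m).
DWL = ½ × 2.7939 × 13.9418 = 19.4760.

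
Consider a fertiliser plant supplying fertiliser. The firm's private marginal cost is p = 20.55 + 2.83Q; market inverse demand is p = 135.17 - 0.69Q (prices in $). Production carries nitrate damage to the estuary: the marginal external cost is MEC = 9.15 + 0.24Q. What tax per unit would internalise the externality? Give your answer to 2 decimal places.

Social marginal cost = private MC + MEC = 29.70 + 3.07Q.
Set SMC = demand: 29.70 + 3.07Q = 135.17 - 0.69Q → Q* = 28.0505.
The Pigouvian tax equals MEC at Q*: 9.15 + 0.24×28.0505 = 15.8821.

tax = $15.88 per unit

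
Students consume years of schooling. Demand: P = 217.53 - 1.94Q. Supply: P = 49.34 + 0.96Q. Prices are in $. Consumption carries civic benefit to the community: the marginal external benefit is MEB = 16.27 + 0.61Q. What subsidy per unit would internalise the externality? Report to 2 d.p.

Social marginal benefit = demand + MEB = 233.80 - 1.33Q.
Set SMB = MC: 233.80 - 1.33Q = 49.34 + 0.96Q → Q* = 80.5502.
The Pigouvian subsidy equals MEB at Q*: 16.27 + 0.61×80.5502 = 65.4056.

subsidy = $65.41 per unit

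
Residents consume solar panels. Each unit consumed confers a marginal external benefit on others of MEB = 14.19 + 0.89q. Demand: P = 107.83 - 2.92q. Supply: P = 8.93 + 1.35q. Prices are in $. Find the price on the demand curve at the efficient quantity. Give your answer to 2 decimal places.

P = $10.13

Social marginal benefit = demand + MEB = 122.02 - 2.03q.
Set SMB = MC: 122.02 - 2.03q = 8.93 + 1.35q → q* = 33.4586.
Consumer price on the demand curve at q*: 107.83 − 2.92×33.4586 = 10.1309.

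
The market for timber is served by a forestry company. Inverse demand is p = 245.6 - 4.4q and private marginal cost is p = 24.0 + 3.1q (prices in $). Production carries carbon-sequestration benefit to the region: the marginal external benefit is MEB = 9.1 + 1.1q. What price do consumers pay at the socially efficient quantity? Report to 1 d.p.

Social marginal cost = private MC − MEB = 14.9 + 2.0q.
Set SMC = demand: 14.9 + 2.0q = 245.6 - 4.4q → q* = 36.0469.
Consumer price on the demand curve at q*: 245.6 − 4.4×36.0469 = 86.9936.

P = $87.0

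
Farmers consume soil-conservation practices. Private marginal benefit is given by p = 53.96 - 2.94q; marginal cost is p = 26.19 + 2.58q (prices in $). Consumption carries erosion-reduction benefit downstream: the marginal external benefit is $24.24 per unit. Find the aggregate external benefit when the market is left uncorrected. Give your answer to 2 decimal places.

Market equilibrium (private): 26.19 + 2.58q = 53.96 - 2.94q → q_m = 5.0308.
Total external benefit = MEB × q_m = 24.24 × 5.0308 = 121.9466.

$121.95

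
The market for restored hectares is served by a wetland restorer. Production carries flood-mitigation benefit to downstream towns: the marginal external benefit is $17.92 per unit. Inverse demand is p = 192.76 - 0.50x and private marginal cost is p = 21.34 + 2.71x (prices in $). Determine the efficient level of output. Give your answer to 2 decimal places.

x* = 58.98

Social marginal cost = private MC − MEB = 3.42 + 2.71x.
Set SMC = demand: 3.42 + 2.71x = 192.76 - 0.50x → x* = 58.9844.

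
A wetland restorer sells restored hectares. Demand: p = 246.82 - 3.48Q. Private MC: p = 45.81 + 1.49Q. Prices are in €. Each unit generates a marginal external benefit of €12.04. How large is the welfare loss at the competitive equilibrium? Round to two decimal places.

DWL = €14.58

Market equilibrium (private): 45.81 + 1.49Q = 246.82 - 3.48Q → Q_m = 40.4447.
Social marginal cost = private MC − MEB = 33.77 + 1.49Q.
Set SMC = demand: 33.77 + 1.49Q = 246.82 - 3.48Q → Q* = 42.8672.
Height of the DWL triangle at Q_m is demand(Q_m) − SMC(Q_m) = MEB(Q_m) = 12.0400.
DWL = ½ × 2.4225 × 12.0400 = 14.5835.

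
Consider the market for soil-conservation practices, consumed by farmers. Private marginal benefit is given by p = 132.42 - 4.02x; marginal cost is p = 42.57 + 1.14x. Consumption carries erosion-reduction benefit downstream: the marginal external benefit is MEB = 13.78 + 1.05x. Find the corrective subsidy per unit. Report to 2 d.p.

subsidy = 40.25 per unit

Social marginal benefit = demand + MEB = 146.20 - 2.97x.
Set SMB = MC: 146.20 - 2.97x = 42.57 + 1.14x → x* = 25.2141.
The Pigouvian subsidy equals MEB at x*: 13.78 + 1.05×25.2141 = 40.2548.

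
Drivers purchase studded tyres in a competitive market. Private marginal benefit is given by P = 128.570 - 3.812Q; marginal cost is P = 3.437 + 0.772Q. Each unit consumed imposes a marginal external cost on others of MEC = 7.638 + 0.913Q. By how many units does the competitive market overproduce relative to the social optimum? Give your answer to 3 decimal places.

5.923 units

Market equilibrium (private): 3.437 + 0.772Q = 128.570 - 3.812Q → Q_m = 27.2978.
Social marginal benefit = demand − MEC = 120.932 - 4.725Q.
Set SMB = MC: 120.932 - 4.725Q = 3.437 + 0.772Q → Q* = 21.3744.
Gap = |27.2978 − 21.3744| = 5.9234.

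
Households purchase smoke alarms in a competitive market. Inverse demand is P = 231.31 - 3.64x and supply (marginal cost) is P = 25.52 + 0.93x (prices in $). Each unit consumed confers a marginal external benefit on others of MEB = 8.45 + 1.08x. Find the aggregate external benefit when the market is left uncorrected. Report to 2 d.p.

Market equilibrium (private): 25.52 + 0.93x = 231.31 - 3.64x → x_m = 45.0306.
Total external benefit = ∫₀^{x_m} (8.45 + 1.08x) dx = 8.45×45.0306 + ½×1.08×45.0306² = 1475.4962.

$1475.50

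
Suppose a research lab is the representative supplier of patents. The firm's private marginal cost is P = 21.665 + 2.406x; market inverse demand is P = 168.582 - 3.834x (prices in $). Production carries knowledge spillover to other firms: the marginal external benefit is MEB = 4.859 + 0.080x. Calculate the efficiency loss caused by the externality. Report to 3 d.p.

DWL = $3.690

Market equilibrium (private): 21.665 + 2.406x = 168.582 - 3.834x → x_m = 23.5444.
Social marginal cost = private MC − MEB = 16.806 + 2.326x.
Set SMC = demand: 16.806 + 2.326x = 168.582 - 3.834x → x* = 24.6390.
The loss is the area between SMC and demand from x* to x_m; with linear curves that's a triangle of height MEB(x_m).
DWL = ½ × 1.0946 × 6.7426 = 3.6902.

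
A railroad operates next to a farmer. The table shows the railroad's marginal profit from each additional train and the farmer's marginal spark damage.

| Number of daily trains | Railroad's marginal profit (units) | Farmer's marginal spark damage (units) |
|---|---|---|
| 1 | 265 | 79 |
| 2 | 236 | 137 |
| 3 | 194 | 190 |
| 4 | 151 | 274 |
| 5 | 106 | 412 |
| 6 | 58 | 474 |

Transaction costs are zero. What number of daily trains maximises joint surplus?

3

Bargaining reaches the level where marginal profit last exceeds marginal spark damage.
That holds through level 3 (194 ≥ 190) but not at 4 (151 < 274).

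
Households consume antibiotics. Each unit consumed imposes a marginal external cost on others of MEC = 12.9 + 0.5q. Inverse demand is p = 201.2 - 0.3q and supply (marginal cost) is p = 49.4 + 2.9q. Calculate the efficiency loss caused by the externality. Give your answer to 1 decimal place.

Market equilibrium (private): 49.4 + 2.9q = 201.2 - 0.3q → q_m = 47.4375.
Social marginal benefit = demand − MEC = 188.3 - 0.8q.
Set SMB = MC: 188.3 - 0.8q = 49.4 + 2.9q → q* = 37.5405.
Between q* and q_m the wedge MC − SMB runs linearly from 0 to MEC(q_m), so the loss is a triangle.
DWL = ½ × 9.8970 × 36.6188 = 181.2081.

DWL = 181.2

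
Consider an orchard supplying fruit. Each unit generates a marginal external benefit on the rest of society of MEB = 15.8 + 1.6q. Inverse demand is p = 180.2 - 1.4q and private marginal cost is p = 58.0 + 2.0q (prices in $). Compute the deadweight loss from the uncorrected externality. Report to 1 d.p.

Market equilibrium (private): 58.0 + 2.0q = 180.2 - 1.4q → q_m = 35.9412.
Social marginal cost = private MC − MEB = 42.2 + 0.4q.
Set SMC = demand: 42.2 + 0.4q = 180.2 - 1.4q → q* = 76.6667.
The loss is the area between SMC and demand from q* to q_m; with linear curves that's a triangle of height MEB(q_m).
DWL = ½ × 40.7255 × 73.3059 = 1492.7097.

DWL = $1492.7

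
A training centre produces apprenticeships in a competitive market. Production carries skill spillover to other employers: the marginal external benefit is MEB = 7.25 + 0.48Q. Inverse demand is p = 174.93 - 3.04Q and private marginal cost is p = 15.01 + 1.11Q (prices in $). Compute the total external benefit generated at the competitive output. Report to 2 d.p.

Market equilibrium (private): 15.01 + 1.11Q = 174.93 - 3.04Q → Q_m = 38.5349.
Total external benefit = ∫₀^{Q_m} (7.25 + 0.48Q) dQ = 7.25×38.5349 + ½×0.48×38.5349² = 635.7633.

$635.76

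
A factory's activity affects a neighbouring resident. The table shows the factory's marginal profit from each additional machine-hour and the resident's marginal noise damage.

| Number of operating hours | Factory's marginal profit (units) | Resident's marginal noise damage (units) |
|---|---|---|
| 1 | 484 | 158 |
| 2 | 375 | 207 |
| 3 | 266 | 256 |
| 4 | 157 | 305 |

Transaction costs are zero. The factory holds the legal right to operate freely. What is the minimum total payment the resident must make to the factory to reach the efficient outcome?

157

Left alone the factory would choose level 4 (marginal profit stays positive).
Efficient level: k* = 3 (marginal profit ≥ marginal noise damage through 3).
The resident must at least cover the factory's forgone profit from cutting 4→3: 157 = 157.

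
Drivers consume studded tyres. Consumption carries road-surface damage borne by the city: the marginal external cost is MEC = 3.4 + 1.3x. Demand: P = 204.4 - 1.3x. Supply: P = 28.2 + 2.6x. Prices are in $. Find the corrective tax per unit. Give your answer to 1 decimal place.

tax = $46.6 per unit

Social marginal benefit = demand − MEC = 201.0 - 2.6x.
Set SMB = MC: 201.0 - 2.6x = 28.2 + 2.6x → x* = 33.2308.
The Pigouvian tax equals MEC at x*: 3.4 + 1.3×33.2308 = 46.6000.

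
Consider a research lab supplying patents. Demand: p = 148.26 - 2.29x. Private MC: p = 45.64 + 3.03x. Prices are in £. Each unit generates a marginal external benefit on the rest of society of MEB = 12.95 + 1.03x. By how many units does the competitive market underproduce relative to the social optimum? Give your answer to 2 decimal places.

7.65 units

Market equilibrium (private): 45.64 + 3.03x = 148.26 - 2.29x → x_m = 19.2895.
Social marginal cost = private MC − MEB = 32.69 + 2.00x.
Set SMC = demand: 32.69 + 2.00x = 148.26 - 2.29x → x* = 26.9394.
Gap = |19.2895 − 26.9394| = 7.6499.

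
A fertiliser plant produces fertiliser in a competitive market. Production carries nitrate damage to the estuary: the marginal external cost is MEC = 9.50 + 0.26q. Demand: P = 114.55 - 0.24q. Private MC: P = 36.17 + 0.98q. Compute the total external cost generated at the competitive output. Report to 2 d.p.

Market equilibrium (private): 36.17 + 0.98q = 114.55 - 0.24q → q_m = 64.2459.
Total external cost = ∫₀^{q_m} (9.50 + 0.26q) dq = 9.50×64.2459 + ½×0.26×64.2459² = 1146.9157.

1146.92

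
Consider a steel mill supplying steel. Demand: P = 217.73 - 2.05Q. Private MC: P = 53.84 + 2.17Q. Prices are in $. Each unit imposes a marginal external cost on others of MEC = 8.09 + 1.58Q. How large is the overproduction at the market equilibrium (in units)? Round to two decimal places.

Market equilibrium (private): 53.84 + 2.17Q = 217.73 - 2.05Q → Q_m = 38.8365.
Social marginal cost = private MC + MEC = 61.93 + 3.75Q.
Set SMC = demand: 61.93 + 3.75Q = 217.73 - 2.05Q → Q* = 26.8621.
Gap = |38.8365 − 26.8621| = 11.9744.

11.97 units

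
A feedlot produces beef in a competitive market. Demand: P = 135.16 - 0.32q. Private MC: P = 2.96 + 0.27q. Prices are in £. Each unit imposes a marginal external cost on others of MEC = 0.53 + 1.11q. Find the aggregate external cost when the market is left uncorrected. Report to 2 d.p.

Market equilibrium (private): 2.96 + 0.27q = 135.16 - 0.32q → q_m = 224.0678.
Total external cost = ∫₀^{q_m} (0.53 + 1.11q) dq = 0.53×224.0678 + ½×1.11×224.0678² = 27983.2963.

£27983.30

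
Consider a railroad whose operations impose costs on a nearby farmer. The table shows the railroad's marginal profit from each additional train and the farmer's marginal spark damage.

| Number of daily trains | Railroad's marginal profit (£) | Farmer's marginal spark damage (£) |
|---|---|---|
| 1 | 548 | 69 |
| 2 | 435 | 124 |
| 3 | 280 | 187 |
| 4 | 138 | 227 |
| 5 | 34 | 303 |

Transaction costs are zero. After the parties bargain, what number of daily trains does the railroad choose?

Bargaining reaches the level where marginal profit last exceeds marginal spark damage.
That holds through level 3 (280 ≥ 187) but not at 4 (138 < 227).

3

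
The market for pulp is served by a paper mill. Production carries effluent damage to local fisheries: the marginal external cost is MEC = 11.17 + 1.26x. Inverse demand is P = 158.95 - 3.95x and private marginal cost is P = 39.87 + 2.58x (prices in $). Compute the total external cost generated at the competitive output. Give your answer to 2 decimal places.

$413.20

Market equilibrium (private): 39.87 + 2.58x = 158.95 - 3.95x → x_m = 18.2358.
Total external cost = ∫₀^{x_m} (11.17 + 1.26x) dx = 11.17×18.2358 + ½×1.26×18.2358² = 413.1969.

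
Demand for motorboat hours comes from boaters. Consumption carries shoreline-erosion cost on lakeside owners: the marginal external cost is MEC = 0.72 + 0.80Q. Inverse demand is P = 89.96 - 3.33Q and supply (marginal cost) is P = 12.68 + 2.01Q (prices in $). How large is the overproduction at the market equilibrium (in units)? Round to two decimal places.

Market equilibrium (private): 12.68 + 2.01Q = 89.96 - 3.33Q → Q_m = 14.4719.
Social marginal benefit = demand − MEC = 89.24 - 4.13Q.
Set SMB = MC: 89.24 - 4.13Q = 12.68 + 2.01Q → Q* = 12.4691.
Gap = |14.4719 − 12.4691| = 2.0028.

2.00 units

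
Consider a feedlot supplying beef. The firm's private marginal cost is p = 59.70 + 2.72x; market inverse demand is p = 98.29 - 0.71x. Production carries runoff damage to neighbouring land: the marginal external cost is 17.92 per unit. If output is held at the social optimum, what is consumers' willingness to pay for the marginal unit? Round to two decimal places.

P = 94.01

Social marginal cost = private MC + MEC = 77.62 + 2.72x.
Set SMC = demand: 77.62 + 2.72x = 98.29 - 0.71x → x* = 6.0262.
Consumer price on the demand curve at x*: 98.29 − 0.71×6.0262 = 94.0114.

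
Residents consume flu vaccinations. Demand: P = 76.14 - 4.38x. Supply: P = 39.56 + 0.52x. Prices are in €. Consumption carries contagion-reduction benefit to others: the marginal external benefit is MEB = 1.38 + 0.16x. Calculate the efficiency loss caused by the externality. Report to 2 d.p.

DWL = €0.70

Market equilibrium (private): 39.56 + 0.52x = 76.14 - 4.38x → x_m = 7.4653.
Social marginal benefit = demand + MEB = 77.52 - 4.22x.
Set SMB = MC: 77.52 - 4.22x = 39.56 + 0.52x → x* = 8.0084.
Between x* and x_m the wedge SMB − MC runs linearly from 0 to MEB(x_m), so the loss is a triangle.
DWL = ½ × 0.5431 × 2.5744 = 0.6991.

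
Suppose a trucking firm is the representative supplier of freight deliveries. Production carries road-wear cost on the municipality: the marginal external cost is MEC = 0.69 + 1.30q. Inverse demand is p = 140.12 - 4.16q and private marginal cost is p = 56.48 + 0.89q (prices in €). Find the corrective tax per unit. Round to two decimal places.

tax = €17.67 per unit

Social marginal cost = private MC + MEC = 57.17 + 2.19q.
Set SMC = demand: 57.17 + 2.19q = 140.12 - 4.16q → q* = 13.0630.
The Pigouvian tax equals MEC at q*: 0.69 + 1.30×13.0630 = 17.6719.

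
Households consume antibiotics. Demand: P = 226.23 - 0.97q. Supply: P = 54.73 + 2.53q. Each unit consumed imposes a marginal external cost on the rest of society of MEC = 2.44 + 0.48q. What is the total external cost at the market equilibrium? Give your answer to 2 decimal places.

Market equilibrium (private): 54.73 + 2.53q = 226.23 - 0.97q → q_m = 49.0000.
Total external cost = ∫₀^{q_m} (2.44 + 0.48q) dq = 2.44×49.0000 + ½×0.48×49.0000² = 695.8000.

695.80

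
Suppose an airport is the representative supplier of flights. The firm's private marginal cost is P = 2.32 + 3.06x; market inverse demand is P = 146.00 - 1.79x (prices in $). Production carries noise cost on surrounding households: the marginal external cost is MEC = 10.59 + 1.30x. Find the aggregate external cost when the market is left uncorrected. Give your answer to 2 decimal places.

Market equilibrium (private): 2.32 + 3.06x = 146.00 - 1.79x → x_m = 29.6247.
Total external cost = ∫₀^{x_m} (10.59 + 1.30x) dx = 10.59×29.6247 + ½×1.30×29.6247² = 884.1804.

$884.18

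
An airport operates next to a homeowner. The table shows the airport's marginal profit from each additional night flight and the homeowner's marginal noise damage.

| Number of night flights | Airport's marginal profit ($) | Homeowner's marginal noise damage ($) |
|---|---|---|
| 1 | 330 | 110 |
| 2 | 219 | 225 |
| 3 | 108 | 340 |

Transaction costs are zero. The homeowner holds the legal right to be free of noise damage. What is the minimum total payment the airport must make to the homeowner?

$110

Efficient level: marginal profit ≥ marginal noise damage through level 1, so k* = 1.
With the homeowner holding the right, the airport must at least compensate total damage at k*: 110 = 110.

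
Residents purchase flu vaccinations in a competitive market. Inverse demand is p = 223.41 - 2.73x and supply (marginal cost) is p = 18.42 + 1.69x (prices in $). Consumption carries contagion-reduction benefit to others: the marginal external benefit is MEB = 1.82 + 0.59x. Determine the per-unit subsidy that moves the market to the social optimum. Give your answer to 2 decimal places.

Social marginal benefit = demand + MEB = 225.23 - 2.14x.
Set SMB = MC: 225.23 - 2.14x = 18.42 + 1.69x → x* = 53.9974.
The Pigouvian subsidy equals MEB at x*: 1.82 + 0.59×53.9974 = 33.6785.

subsidy = $33.68 per unit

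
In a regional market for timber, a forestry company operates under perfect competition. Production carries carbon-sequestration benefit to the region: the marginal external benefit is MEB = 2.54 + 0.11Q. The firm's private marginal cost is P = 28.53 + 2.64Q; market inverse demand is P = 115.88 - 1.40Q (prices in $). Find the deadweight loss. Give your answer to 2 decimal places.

Market equilibrium (private): 28.53 + 2.64Q = 115.88 - 1.40Q → Q_m = 21.6213.
Social marginal cost = private MC − MEB = 25.99 + 2.53Q.
Set SMC = demand: 25.99 + 2.53Q = 115.88 - 1.40Q → Q* = 22.8728.
Height of the DWL triangle at Q_m is demand(Q_m) − SMC(Q_m) = MEB(Q_m) = 4.9183.
DWL = ½ × 1.2515 × 4.9183 = 3.0776.

DWL = $3.08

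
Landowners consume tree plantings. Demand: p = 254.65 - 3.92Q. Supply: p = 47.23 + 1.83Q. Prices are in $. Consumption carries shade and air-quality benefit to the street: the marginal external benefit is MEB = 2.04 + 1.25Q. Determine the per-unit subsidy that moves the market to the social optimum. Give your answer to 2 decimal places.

subsidy = $60.22 per unit

Social marginal benefit = demand + MEB = 256.69 - 2.67Q.
Set SMB = MC: 256.69 - 2.67Q = 47.23 + 1.83Q → Q* = 46.5467.
The Pigouvian subsidy equals MEB at Q*: 2.04 + 1.25×46.5467 = 60.2234.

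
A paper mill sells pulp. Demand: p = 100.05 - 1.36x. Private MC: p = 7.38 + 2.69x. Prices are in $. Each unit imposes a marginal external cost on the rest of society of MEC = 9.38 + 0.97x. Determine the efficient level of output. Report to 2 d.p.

Social marginal cost = private MC + MEC = 16.76 + 3.66x.
Set SMC = demand: 16.76 + 3.66x = 100.05 - 1.36x → x* = 16.5916.

x* = 16.59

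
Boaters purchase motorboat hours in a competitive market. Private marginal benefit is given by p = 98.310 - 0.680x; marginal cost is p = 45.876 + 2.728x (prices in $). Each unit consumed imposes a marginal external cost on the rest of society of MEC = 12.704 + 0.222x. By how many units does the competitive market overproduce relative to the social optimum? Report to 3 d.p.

4.441 units

Market equilibrium (private): 45.876 + 2.728x = 98.310 - 0.680x → x_m = 15.3856.
Social marginal benefit = demand − MEC = 85.606 - 0.902x.
Set SMB = MC: 85.606 - 0.902x = 45.876 + 2.728x → x* = 10.9449.
Gap = |15.3856 − 10.9449| = 4.4407.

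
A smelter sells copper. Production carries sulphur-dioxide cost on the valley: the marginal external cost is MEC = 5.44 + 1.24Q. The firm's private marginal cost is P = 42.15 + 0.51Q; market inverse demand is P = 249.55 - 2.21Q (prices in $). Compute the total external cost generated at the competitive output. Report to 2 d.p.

$4019.52

Market equilibrium (private): 42.15 + 0.51Q = 249.55 - 2.21Q → Q_m = 76.2500.
Total external cost = ∫₀^{Q_m} (5.44 + 1.24Q) dQ = 5.44×76.2500 + ½×1.24×76.2500² = 4019.5188.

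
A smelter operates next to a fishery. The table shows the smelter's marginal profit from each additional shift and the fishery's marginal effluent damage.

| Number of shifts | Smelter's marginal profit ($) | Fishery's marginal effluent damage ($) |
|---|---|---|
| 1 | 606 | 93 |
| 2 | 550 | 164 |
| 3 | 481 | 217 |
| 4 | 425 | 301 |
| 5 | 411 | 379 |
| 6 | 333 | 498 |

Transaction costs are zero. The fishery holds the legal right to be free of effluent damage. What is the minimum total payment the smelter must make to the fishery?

$1154

Efficient level: marginal profit ≥ marginal effluent damage through level 5, so k* = 5.
With the fishery holding the right, the smelter must at least compensate total damage at k*: 93 + 164 + 217 + 301 + 379 = 1154.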